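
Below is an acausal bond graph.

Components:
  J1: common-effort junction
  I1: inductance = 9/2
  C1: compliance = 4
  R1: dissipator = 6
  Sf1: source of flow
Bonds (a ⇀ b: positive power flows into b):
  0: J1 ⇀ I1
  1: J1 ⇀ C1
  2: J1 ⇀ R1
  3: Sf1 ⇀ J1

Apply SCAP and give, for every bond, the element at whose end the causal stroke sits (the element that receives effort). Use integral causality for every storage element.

β3 stroke→Sf1  (Sf1 fixes flow; stroke at Sf1)
β0 stroke→I1  (I1: I, integral causality)
β1 stroke→J1  (C1 integral (e out))
β2 stroke→R1  (common-e at J1 fixed by 1)

bond 0 stroke at I1
bond 1 stroke at J1
bond 2 stroke at R1
bond 3 stroke at Sf1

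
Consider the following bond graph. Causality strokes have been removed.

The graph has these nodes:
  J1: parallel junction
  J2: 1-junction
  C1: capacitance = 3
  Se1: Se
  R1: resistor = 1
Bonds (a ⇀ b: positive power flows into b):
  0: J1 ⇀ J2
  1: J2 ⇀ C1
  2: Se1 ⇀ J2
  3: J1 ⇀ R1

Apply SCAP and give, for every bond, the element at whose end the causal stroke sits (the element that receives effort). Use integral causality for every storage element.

#0 →J1
#1 →J2
#2 →J2
#3 →R1

bond 2 stroke→J2  (source Se1 imposes e)
bond 1 stroke→J2  (C1 integral (e out))
bond 0 stroke→J1  (only one flow-in slot at J2)
bond 3 stroke→R1  (common-e at J1 fixed by 0)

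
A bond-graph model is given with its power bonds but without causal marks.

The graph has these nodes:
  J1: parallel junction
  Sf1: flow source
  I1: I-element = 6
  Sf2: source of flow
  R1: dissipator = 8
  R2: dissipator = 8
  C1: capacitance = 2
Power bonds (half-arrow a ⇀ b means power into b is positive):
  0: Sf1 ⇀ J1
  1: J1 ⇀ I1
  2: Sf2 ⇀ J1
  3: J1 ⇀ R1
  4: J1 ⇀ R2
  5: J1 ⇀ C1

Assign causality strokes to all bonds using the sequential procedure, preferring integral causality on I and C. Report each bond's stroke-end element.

bond 0 |Sf1  (Sf1 (Sf) sets flow on bond)
bond 2 |Sf2  (Sf2: flow source, stroke at near end)
bond 1 |I1  (I1 outputs flow p/I1)
bond 5 |J1  (C1: C, integral causality)
bond 3 |R1  (common-e at J1 fixed by 5)
bond 4 |R2  (common-e at J1 fixed by 5)

β0 →Sf1
β1 →I1
β2 →Sf2
β3 →R1
β4 →R2
β5 →J1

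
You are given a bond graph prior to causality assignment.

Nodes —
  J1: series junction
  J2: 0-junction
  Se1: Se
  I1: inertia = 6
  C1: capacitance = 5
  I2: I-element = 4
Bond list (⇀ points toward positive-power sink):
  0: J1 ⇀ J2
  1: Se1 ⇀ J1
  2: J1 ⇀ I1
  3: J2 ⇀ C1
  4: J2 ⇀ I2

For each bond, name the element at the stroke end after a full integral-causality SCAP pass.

b0 stroke at J1
b1 stroke at J1
b2 stroke at I1
b3 stroke at J2
b4 stroke at I2

β1 →J1  (Se1 (Se) sets effort on bond)
β2 →I1  (I1: I, integral causality)
β0 →J1  (1-jn J1 has f-setter on 2)
β3 →J2  (prefer integral on C1)
β4 →I2  (J2 effort already set via bond 3)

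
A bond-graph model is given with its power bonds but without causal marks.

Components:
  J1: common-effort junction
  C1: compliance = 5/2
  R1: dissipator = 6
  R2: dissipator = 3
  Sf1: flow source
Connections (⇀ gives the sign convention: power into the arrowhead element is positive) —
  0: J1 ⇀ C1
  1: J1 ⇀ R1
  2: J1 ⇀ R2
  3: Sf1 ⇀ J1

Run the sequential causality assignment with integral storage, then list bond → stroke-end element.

b0 →J1
b1 →R1
b2 →R2
b3 →Sf1

bond 3 |Sf1  (Sf1 fixes flow; stroke at Sf1)
bond 0 |J1  (prefer integral on C1)
bond 1 |R1  (J1: bond 0 brought effort, rest push out)
bond 2 |R2  (common-e at J1 fixed by 0)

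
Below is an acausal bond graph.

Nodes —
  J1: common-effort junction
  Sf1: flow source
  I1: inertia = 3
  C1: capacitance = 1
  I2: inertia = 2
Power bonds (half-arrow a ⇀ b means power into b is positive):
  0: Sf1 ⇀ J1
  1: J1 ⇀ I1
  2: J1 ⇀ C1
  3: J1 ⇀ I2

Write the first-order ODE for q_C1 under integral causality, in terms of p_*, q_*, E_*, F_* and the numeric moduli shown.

β0 |Sf1  (Sf1 fixes flow; stroke at Sf1)
β1 |I1  (I1 integral (f out))
β2 |J1  (C1: C, integral causality)
β3 |I2  (J1: bond 2 brought effort, rest push out)

dq_C1/dt = F_Sf1 - p_I1/3 - p_I2/2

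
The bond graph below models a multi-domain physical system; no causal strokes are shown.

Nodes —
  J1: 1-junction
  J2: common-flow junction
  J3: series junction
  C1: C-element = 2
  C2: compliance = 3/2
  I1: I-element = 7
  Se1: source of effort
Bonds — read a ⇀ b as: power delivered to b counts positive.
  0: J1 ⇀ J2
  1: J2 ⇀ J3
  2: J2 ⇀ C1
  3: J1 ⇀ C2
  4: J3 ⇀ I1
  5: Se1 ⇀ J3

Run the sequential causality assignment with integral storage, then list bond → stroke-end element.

bond 5 stroke→J3  (source Se1 imposes e)
bond 2 stroke→J2  (C1: C, integral causality)
bond 3 stroke→J1  (C2 integral (e out))
bond 0 stroke→J2  (J1 needs exactly one f-in)
bond 1 stroke→J3  (J2 needs exactly one f-in)
bond 4 stroke→I1  (J3: last free bond brings flow in)

b0 →J2
b1 →J3
b2 →J2
b3 →J1
b4 →I1
b5 →J3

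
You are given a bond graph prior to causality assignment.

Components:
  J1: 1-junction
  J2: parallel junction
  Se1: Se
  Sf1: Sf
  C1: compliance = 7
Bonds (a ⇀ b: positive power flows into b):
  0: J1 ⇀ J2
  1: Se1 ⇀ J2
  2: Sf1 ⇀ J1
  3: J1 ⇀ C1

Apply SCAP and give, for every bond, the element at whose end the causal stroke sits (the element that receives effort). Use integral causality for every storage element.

b1 |J2  (Se1 (Se) sets effort on bond)
b2 |Sf1  (Sf1: flow source, stroke at near end)
b0 |J1  (1-jn J1 has f-setter on 2)
b3 |J1  (1-jn J1 has f-setter on 2)

b0 stroke→J1
b1 stroke→J2
b2 stroke→Sf1
b3 stroke→J1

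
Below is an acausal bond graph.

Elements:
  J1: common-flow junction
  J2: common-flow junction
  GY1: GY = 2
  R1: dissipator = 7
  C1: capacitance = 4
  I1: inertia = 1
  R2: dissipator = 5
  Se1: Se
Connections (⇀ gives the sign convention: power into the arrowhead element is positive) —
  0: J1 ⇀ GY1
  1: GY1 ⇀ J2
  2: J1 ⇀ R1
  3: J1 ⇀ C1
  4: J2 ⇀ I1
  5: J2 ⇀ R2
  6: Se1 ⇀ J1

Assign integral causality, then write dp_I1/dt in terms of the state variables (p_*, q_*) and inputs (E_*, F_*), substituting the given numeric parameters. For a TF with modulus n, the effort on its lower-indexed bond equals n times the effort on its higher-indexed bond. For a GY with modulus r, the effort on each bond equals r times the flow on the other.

#6 →J1  (Se1 (Se) sets effort on bond)
#3 →J1  (C1 outputs effort q/C1)
#4 →I1  (I1 integral (f out))
#1 →J2  (common-f at J2 fixed by 4)
#5 →J2  (common-f at J2 fixed by 4)
#0 →J1  (GY1: gyrator matches bond 1)
#2 →R1  (J1: last free bond brings flow in)

dp_I1/dt = 2*E_Se1/7 - 39*p_I1/7 - q_C1/14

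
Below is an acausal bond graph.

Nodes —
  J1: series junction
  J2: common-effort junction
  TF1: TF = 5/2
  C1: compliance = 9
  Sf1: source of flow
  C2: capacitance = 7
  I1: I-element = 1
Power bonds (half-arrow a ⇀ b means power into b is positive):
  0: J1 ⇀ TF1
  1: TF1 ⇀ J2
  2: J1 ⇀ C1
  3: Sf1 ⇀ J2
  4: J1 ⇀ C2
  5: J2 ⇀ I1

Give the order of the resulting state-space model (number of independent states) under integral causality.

3  (C1, C2, I1 all integral)

β3 →Sf1  (Sf1 (Sf) sets flow on bond)
β2 →J1  (prefer integral on C1)
β4 →J1  (C2: C, integral causality)
β0 →TF1  (only one flow-in slot at J1)
β1 →J2  (TF TF1: opposite of bond 0)
β5 →I1  (J2: bond 1 brought effort, rest push out)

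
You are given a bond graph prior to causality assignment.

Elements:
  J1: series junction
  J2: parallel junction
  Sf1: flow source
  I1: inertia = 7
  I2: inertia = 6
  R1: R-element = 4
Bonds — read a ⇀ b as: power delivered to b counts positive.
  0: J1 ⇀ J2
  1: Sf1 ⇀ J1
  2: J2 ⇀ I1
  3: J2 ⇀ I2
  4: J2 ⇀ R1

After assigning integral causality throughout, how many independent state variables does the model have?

b1 stroke at Sf1  (Sf1 (Sf) sets flow on bond)
b0 stroke at J1  (J1: bond 1 brought flow, rest push out)
b2 stroke at I1  (prefer integral on I1)
b3 stroke at I2  (I2 integral (f out))
b4 stroke at J2  (J2: last free bond brings effort in)

2  (I1, I2 all integral)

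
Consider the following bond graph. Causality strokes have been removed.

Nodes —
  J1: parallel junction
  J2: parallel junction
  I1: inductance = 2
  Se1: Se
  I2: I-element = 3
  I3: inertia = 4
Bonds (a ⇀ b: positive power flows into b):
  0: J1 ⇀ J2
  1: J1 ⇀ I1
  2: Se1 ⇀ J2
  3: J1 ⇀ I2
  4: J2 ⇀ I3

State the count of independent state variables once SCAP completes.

3  (I1, I2, I3 all integral)

#2 stroke at J2  (Se1: effort source, stroke at far end)
#0 stroke at J1  (common-e at J2 fixed by 2)
#4 stroke at I3  (J2: bond 2 brought effort, rest push out)
#1 stroke at I1  (common-e at J1 fixed by 0)
#3 stroke at I2  (0-jn J1 has e-setter on 0)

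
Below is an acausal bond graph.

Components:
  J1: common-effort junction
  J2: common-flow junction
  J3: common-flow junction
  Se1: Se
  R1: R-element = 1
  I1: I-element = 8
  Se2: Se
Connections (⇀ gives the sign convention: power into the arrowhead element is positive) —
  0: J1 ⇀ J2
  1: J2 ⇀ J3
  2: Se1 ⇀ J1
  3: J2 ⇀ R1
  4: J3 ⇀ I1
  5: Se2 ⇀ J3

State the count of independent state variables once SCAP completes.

1  (I1 all integral)

bond 2 →J1  (Se1 (Se) sets effort on bond)
bond 5 →J3  (Se2 fixes effort; stroke away)
bond 0 →J2  (J1 effort already set via bond 2)
bond 4 →I1  (I1 integral (f out))
bond 1 →J3  (common-f at J3 fixed by 4)
bond 3 →J2  (common-f at J2 fixed by 1)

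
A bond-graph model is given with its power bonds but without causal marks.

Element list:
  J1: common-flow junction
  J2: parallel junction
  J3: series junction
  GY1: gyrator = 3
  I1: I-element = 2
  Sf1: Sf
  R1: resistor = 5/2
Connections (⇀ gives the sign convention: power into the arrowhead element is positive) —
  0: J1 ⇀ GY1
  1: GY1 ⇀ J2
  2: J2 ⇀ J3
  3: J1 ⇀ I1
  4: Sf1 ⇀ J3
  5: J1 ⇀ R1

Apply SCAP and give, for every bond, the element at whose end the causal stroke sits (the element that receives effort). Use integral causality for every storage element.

β4 stroke→Sf1  (source Sf1 imposes f)
β2 stroke→J3  (common-f at J3 fixed by 4)
β1 stroke→J2  (J2 needs exactly one e-in)
β0 stroke→J1  (GY1: gyrator matches bond 1)
β3 stroke→I1  (prefer integral on I1)
β5 stroke→J1  (common-f at J1 fixed by 3)

β0 →J1
β1 →J2
β2 →J3
β3 →I1
β4 →Sf1
β5 →J1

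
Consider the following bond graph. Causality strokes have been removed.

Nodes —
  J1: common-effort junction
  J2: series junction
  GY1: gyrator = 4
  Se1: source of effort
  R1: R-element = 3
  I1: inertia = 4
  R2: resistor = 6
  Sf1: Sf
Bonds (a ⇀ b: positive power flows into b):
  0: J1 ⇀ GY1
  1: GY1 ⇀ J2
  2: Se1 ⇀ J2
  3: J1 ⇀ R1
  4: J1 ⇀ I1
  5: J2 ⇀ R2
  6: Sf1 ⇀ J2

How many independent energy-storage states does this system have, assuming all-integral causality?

b2 →J2  (source Se1 imposes e)
b6 →Sf1  (source Sf1 imposes f)
b1 →J2  (J2: bond 6 brought flow, rest push out)
b5 →J2  (J2 flow already set via bond 6)
b0 →J1  (GY GY1: same side as bond 1)
b3 →R1  (0-jn J1 has e-setter on 0)
b4 →I1  (0-jn J1 has e-setter on 0)

1  (I1 all integral)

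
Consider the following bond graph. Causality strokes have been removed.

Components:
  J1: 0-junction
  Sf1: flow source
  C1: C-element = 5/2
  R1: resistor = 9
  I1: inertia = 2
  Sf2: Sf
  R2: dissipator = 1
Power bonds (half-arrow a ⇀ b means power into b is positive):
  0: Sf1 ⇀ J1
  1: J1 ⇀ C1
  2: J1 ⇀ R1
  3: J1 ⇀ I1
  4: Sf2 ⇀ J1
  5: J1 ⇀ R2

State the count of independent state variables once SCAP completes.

β0 →Sf1  (source Sf1 imposes f)
β4 →Sf2  (Sf2 fixes flow; stroke at Sf2)
β1 →J1  (C1 outputs effort q/C1)
β2 →R1  (common-e at J1 fixed by 1)
β3 →I1  (common-e at J1 fixed by 1)
β5 →R2  (0-jn J1 has e-setter on 1)

2  (C1, I1 all integral)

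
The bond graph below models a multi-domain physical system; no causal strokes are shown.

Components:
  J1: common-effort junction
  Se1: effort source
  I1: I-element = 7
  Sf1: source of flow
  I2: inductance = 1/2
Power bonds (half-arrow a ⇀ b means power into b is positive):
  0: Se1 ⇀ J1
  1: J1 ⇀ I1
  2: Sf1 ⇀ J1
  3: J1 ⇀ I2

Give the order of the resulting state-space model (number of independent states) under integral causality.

2  (I1, I2 all integral)

#0 stroke→J1  (Se1 (Se) sets effort on bond)
#2 stroke→Sf1  (source Sf1 imposes f)
#1 stroke→I1  (J1: bond 0 brought effort, rest push out)
#3 stroke→I2  (J1: bond 0 brought effort, rest push out)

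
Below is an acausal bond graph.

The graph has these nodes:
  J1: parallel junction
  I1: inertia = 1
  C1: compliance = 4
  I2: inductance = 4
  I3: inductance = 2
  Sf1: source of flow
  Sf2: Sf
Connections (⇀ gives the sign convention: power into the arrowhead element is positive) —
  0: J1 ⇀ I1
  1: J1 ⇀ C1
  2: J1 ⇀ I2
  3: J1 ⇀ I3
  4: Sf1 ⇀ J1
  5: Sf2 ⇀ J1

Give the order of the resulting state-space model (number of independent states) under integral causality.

4  (C1, I1, I2, I3 all integral)

b4 |Sf1  (Sf1: flow source, stroke at near end)
b5 |Sf2  (Sf2 (Sf) sets flow on bond)
b0 |I1  (prefer integral on I1)
b1 |J1  (C1 integral (e out))
b2 |I2  (J1 effort already set via bond 1)
b3 |I3  (J1 effort already set via bond 1)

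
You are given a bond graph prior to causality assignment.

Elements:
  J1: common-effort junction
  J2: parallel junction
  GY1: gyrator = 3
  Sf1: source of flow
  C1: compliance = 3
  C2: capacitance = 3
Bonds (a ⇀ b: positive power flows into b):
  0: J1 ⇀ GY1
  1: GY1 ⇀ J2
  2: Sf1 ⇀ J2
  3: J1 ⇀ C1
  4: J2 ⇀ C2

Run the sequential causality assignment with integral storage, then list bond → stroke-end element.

bond 0 stroke→GY1
bond 1 stroke→GY1
bond 2 stroke→Sf1
bond 3 stroke→J1
bond 4 stroke→J2

β2 stroke at Sf1  (Sf1: flow source, stroke at near end)
β3 stroke at J1  (C1: C, integral causality)
β0 stroke at GY1  (J1: bond 3 brought effort, rest push out)
β1 stroke at GY1  (GY1 both-in/both-out from 0)
β4 stroke at J2  (J2: last free bond brings effort in)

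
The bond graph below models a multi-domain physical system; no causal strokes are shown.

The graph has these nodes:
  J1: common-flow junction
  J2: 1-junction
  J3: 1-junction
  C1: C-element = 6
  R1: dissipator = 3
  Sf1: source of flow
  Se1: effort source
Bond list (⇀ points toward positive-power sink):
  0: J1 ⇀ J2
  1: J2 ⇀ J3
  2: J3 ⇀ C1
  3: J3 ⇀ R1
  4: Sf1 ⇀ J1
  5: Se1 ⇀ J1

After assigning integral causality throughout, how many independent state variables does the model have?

1  (C1 all integral)

bond 4 stroke→Sf1  (source Sf1 imposes f)
bond 5 stroke→J1  (source Se1 imposes e)
bond 0 stroke→J1  (J1: bond 4 brought flow, rest push out)
bond 1 stroke→J2  (J2: bond 0 brought flow, rest push out)
bond 2 stroke→J3  (1-jn J3 has f-setter on 1)
bond 3 stroke→J3  (J3 flow already set via bond 1)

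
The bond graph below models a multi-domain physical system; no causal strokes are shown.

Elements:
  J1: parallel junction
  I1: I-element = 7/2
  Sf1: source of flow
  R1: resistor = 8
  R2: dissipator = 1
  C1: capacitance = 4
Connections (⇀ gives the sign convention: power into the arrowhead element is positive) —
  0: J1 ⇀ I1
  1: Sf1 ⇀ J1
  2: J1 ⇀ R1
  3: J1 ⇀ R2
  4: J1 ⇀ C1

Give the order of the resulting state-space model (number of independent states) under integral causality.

2  (C1, I1 all integral)

bond 1 stroke→Sf1  (source Sf1 imposes f)
bond 0 stroke→I1  (prefer integral on I1)
bond 4 stroke→J1  (C1 integral (e out))
bond 2 stroke→R1  (J1: bond 4 brought effort, rest push out)
bond 3 stroke→R2  (J1: bond 4 brought effort, rest push out)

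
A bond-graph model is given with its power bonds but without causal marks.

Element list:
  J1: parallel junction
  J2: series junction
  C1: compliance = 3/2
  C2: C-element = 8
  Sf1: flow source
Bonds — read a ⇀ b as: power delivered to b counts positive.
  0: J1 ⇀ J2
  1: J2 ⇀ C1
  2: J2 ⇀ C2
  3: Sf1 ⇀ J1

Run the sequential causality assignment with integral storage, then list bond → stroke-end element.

bond 3 |Sf1  (source Sf1 imposes f)
bond 0 |J1  (J1: last free bond brings effort in)
bond 1 |J2  (J2: bond 0 brought flow, rest push out)
bond 2 |J2  (1-jn J2 has f-setter on 0)

bond 0 stroke→J1
bond 1 stroke→J2
bond 2 stroke→J2
bond 3 stroke→Sf1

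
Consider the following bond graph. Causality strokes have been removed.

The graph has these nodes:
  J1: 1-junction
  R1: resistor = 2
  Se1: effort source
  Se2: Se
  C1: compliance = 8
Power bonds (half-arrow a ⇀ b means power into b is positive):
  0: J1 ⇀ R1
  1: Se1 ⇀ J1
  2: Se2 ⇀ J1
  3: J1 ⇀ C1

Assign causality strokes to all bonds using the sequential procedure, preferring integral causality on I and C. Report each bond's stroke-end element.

#1 stroke→J1  (Se1: effort source, stroke at far end)
#2 stroke→J1  (Se2 (Se) sets effort on bond)
#3 stroke→J1  (prefer integral on C1)
#0 stroke→R1  (J1: last free bond brings flow in)

b0 stroke→R1
b1 stroke→J1
b2 stroke→J1
b3 stroke→J1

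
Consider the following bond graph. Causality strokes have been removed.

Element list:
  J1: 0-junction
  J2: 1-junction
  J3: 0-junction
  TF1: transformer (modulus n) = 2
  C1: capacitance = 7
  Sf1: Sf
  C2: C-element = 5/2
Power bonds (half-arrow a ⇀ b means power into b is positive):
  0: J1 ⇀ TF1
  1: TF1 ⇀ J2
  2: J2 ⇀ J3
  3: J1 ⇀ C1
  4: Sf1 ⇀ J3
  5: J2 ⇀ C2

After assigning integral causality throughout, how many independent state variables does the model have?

bond 4 →Sf1  (Sf1 (Sf) sets flow on bond)
bond 2 →J3  (only one effort-in slot at J3)
bond 1 →J2  (1-jn J2 has f-setter on 2)
bond 5 →J2  (J2: bond 2 brought flow, rest push out)
bond 0 →TF1  (through TF1, causality passes straight; one stroke at TF1)
bond 3 →J1  (J1: last free bond brings effort in)

2  (C1, C2 all integral)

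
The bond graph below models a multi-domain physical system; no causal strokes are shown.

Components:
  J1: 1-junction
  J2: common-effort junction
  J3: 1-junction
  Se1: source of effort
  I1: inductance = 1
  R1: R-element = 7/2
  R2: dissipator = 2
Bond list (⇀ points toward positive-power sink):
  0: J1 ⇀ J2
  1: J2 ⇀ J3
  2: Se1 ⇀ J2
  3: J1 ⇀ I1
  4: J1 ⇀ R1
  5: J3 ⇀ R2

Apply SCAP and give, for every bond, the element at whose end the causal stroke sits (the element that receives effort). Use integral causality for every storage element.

β0 stroke at J1
β1 stroke at J3
β2 stroke at J2
β3 stroke at I1
β4 stroke at J1
β5 stroke at R2

#2 stroke at J2  (Se1 (Se) sets effort on bond)
#0 stroke at J1  (J2: bond 2 brought effort, rest push out)
#1 stroke at J3  (0-jn J2 has e-setter on 2)
#5 stroke at R2  (J3: last free bond brings flow in)
#3 stroke at I1  (I1 outputs flow p/I1)
#4 stroke at J1  (J1: bond 3 brought flow, rest push out)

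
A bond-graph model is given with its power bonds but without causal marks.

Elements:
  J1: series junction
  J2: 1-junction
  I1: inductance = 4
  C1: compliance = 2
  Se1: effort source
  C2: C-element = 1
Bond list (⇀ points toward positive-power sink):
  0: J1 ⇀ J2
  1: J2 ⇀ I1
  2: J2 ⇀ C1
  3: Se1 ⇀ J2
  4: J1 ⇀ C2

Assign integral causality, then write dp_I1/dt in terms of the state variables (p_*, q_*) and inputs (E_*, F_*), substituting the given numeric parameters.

dp_I1/dt = E_Se1 - q_C1/2 - q_C2

β3 →J2  (source Se1 imposes e)
β1 →I1  (I1 integral (f out))
β0 →J2  (J2 flow already set via bond 1)
β2 →J2  (J2: bond 1 brought flow, rest push out)
β4 →J1  (common-f at J1 fixed by 0)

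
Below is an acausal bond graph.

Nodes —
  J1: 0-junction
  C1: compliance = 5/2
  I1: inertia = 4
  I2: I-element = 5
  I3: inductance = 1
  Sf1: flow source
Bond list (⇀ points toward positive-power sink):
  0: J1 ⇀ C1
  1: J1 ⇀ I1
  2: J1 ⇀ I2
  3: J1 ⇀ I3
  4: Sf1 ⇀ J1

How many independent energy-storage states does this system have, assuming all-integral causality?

4  (C1, I1, I2, I3 all integral)

#4 stroke at Sf1  (Sf1 fixes flow; stroke at Sf1)
#0 stroke at J1  (prefer integral on C1)
#1 stroke at I1  (J1: bond 0 brought effort, rest push out)
#2 stroke at I2  (J1: bond 0 brought effort, rest push out)
#3 stroke at I3  (J1 effort already set via bond 0)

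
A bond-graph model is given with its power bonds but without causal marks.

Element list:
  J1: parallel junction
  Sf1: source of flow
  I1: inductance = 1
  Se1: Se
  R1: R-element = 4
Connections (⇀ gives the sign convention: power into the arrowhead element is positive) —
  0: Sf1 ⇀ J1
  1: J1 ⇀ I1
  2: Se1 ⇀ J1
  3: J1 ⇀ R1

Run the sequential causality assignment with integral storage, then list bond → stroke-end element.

b0 stroke→Sf1  (source Sf1 imposes f)
b2 stroke→J1  (Se1 fixes effort; stroke away)
b1 stroke→I1  (J1 effort already set via bond 2)
b3 stroke→R1  (0-jn J1 has e-setter on 2)

bond 0 stroke at Sf1
bond 1 stroke at I1
bond 2 stroke at J1
bond 3 stroke at R1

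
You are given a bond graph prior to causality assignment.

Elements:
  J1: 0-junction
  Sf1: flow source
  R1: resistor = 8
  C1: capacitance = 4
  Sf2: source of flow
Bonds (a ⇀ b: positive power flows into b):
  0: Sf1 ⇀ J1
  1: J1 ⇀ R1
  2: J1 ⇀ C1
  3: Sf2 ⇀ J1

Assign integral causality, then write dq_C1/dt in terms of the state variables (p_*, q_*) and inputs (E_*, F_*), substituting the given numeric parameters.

dq_C1/dt = F_Sf1 + F_Sf2 - q_C1/32

β0 stroke→Sf1  (Sf1 (Sf) sets flow on bond)
β3 stroke→Sf2  (Sf2 fixes flow; stroke at Sf2)
β2 stroke→J1  (C1 integral (e out))
β1 stroke→R1  (J1 effort already set via bond 2)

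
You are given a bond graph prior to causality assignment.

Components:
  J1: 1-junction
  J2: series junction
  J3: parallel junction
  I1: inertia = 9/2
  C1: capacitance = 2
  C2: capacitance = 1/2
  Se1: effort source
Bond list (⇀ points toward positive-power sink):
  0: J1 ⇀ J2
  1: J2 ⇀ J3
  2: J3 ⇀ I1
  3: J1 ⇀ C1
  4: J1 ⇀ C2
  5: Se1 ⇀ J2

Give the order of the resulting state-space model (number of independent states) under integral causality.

3  (C1, C2, I1 all integral)

#5 |J2  (Se1 fixes effort; stroke away)
#2 |I1  (I1: I, integral causality)
#1 |J3  (closing 0-jn rule on J3)
#0 |J2  (common-f at J2 fixed by 1)
#3 |J1  (J1 flow already set via bond 0)
#4 |J1  (1-jn J1 has f-setter on 0)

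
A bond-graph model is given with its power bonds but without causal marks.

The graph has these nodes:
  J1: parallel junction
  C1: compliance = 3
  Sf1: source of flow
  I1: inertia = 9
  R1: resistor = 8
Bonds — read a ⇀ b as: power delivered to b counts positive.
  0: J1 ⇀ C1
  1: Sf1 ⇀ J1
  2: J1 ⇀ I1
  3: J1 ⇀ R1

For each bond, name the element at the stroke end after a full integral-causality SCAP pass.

bond 1 |Sf1  (source Sf1 imposes f)
bond 0 |J1  (C1 integral (e out))
bond 2 |I1  (J1 effort already set via bond 0)
bond 3 |R1  (J1 effort already set via bond 0)

#0 stroke at J1
#1 stroke at Sf1
#2 stroke at I1
#3 stroke at R1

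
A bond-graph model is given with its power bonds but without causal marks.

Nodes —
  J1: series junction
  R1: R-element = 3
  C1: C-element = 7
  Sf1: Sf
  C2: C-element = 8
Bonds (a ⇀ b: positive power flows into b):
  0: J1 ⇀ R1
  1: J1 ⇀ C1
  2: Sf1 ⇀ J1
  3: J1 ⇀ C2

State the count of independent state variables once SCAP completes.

2  (C1, C2 all integral)

bond 2 stroke→Sf1  (Sf1 (Sf) sets flow on bond)
bond 0 stroke→J1  (common-f at J1 fixed by 2)
bond 1 stroke→J1  (J1 flow already set via bond 2)
bond 3 stroke→J1  (1-jn J1 has f-setter on 2)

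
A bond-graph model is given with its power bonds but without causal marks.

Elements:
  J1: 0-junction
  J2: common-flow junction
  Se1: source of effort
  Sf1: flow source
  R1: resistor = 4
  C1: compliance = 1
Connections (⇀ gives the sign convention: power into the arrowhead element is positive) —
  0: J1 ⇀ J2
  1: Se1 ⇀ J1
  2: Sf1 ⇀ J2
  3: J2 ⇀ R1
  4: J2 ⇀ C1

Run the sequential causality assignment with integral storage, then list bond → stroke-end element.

β0 stroke→J2
β1 stroke→J1
β2 stroke→Sf1
β3 stroke→J2
β4 stroke→J2

b1 →J1  (source Se1 imposes e)
b2 →Sf1  (Sf1 fixes flow; stroke at Sf1)
b0 →J2  (common-e at J1 fixed by 1)
b3 →J2  (J2: bond 2 brought flow, rest push out)
b4 →J2  (1-jn J2 has f-setter on 2)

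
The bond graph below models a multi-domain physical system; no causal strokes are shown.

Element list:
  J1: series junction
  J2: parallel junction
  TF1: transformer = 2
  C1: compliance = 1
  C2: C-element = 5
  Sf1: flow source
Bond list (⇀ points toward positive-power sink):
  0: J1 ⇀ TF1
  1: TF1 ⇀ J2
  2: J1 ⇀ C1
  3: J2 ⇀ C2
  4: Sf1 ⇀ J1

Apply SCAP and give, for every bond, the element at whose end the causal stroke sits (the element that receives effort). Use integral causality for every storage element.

#0 |J1
#1 |TF1
#2 |J1
#3 |J2
#4 |Sf1

#4 |Sf1  (Sf1: flow source, stroke at near end)
#0 |J1  (J1 flow already set via bond 4)
#2 |J1  (common-f at J1 fixed by 4)
#1 |TF1  (TF1: transformer flips bond 0)
#3 |J2  (closing 0-jn rule on J2)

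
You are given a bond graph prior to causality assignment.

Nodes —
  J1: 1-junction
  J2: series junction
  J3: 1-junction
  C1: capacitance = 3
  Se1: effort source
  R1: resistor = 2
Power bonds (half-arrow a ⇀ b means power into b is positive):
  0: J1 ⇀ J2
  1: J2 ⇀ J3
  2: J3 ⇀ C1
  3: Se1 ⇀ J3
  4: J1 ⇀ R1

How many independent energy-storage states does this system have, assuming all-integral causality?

1  (C1 all integral)

bond 3 |J3  (Se1 fixes effort; stroke away)
bond 2 |J3  (prefer integral on C1)
bond 1 |J2  (only one flow-in slot at J3)
bond 0 |J1  (only one flow-in slot at J2)
bond 4 |R1  (J1: last free bond brings flow in)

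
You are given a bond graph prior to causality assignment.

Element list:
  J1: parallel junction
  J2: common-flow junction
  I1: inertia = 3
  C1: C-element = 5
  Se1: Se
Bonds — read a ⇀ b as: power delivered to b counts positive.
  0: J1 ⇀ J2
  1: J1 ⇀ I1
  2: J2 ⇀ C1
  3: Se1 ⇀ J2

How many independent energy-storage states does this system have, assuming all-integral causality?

2  (C1, I1 all integral)

b3 stroke→J2  (Se1 fixes effort; stroke away)
b1 stroke→I1  (I1 outputs flow p/I1)
b0 stroke→J1  (J1: last free bond brings effort in)
b2 stroke→J2  (common-f at J2 fixed by 0)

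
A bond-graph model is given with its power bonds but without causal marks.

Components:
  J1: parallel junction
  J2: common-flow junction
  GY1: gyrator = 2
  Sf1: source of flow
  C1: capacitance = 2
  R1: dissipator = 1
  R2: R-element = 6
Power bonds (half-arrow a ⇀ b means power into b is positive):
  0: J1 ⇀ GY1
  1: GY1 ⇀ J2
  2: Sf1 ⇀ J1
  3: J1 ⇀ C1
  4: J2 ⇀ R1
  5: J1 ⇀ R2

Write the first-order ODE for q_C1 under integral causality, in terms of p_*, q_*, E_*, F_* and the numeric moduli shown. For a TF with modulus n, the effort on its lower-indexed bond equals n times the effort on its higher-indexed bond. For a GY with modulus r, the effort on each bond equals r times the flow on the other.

β2 stroke at Sf1  (Sf1 (Sf) sets flow on bond)
β3 stroke at J1  (C1 integral (e out))
β0 stroke at GY1  (J1: bond 3 brought effort, rest push out)
β5 stroke at R2  (0-jn J1 has e-setter on 3)
β1 stroke at GY1  (GY1 both-in/both-out from 0)
β4 stroke at J2  (1-jn J2 has f-setter on 1)

dq_C1/dt = F_Sf1 - 5*q_C1/24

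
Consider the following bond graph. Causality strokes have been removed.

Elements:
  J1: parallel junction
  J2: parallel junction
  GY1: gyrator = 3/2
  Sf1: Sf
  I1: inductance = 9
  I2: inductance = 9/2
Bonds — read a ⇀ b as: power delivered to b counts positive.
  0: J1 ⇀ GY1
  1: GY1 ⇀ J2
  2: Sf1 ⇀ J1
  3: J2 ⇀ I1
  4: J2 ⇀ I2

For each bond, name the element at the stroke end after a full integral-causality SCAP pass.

#2 →Sf1  (source Sf1 imposes f)
#0 →J1  (J1: last free bond brings effort in)
#1 →J2  (GY1: gyrator matches bond 0)
#3 →I1  (0-jn J2 has e-setter on 1)
#4 →I2  (0-jn J2 has e-setter on 1)

#0 stroke at J1
#1 stroke at J2
#2 stroke at Sf1
#3 stroke at I1
#4 stroke at I2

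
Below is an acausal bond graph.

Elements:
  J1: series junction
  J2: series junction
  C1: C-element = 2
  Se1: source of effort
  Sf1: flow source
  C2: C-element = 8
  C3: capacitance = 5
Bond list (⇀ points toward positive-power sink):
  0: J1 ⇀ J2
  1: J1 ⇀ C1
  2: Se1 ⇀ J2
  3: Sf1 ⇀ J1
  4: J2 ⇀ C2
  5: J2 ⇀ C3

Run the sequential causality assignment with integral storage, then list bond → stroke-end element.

#0 stroke→J1
#1 stroke→J1
#2 stroke→J2
#3 stroke→Sf1
#4 stroke→J2
#5 stroke→J2

b2 |J2  (source Se1 imposes e)
b3 |Sf1  (source Sf1 imposes f)
b0 |J1  (common-f at J1 fixed by 3)
b1 |J1  (J1: bond 3 brought flow, rest push out)
b4 |J2  (common-f at J2 fixed by 0)
b5 |J2  (1-jn J2 has f-setter on 0)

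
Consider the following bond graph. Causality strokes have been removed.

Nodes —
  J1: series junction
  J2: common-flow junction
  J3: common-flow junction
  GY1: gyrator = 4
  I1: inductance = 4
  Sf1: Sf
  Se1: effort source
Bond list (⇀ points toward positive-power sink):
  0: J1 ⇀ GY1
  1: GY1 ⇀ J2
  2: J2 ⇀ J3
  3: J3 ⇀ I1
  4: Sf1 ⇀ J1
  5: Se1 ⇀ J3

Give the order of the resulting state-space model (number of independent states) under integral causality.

1  (I1 all integral)

β4 →Sf1  (Sf1 fixes flow; stroke at Sf1)
β5 →J3  (Se1: effort source, stroke at far end)
β0 →J1  (J1 flow already set via bond 4)
β1 →J2  (through GY1, causality inverts; strokes same side of GY1)
β2 →J3  (closing 1-jn rule on J2)
β3 →I1  (only one flow-in slot at J3)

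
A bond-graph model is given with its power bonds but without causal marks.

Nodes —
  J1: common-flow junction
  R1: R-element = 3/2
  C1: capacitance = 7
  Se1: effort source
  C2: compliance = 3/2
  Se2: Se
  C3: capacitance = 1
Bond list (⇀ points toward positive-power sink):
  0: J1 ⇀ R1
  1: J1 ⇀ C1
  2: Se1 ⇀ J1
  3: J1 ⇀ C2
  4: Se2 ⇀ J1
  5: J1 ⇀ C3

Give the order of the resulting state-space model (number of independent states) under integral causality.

3  (C1, C2, C3 all integral)

b2 stroke→J1  (source Se1 imposes e)
b4 stroke→J1  (source Se2 imposes e)
b1 stroke→J1  (C1 integral (e out))
b3 stroke→J1  (C2 integral (e out))
b5 stroke→J1  (prefer integral on C3)
b0 stroke→R1  (closing 1-jn rule on J1)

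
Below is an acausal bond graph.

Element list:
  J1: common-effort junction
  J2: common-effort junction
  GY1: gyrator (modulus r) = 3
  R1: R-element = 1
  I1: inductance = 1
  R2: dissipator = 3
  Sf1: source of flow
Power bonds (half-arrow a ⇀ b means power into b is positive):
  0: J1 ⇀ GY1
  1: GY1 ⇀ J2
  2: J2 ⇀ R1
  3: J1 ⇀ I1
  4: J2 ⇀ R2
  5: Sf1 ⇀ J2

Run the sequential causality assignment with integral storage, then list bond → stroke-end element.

bond 5 |Sf1  (Sf1: flow source, stroke at near end)
bond 3 |I1  (I1: I, integral causality)
bond 0 |J1  (only one effort-in slot at J1)
bond 1 |J2  (through GY1, causality inverts; strokes same side of GY1)
bond 2 |R1  (J2: bond 1 brought effort, rest push out)
bond 4 |R2  (J2: bond 1 brought effort, rest push out)

bond 0 →J1
bond 1 →J2
bond 2 →R1
bond 3 →I1
bond 4 →R2
bond 5 →Sf1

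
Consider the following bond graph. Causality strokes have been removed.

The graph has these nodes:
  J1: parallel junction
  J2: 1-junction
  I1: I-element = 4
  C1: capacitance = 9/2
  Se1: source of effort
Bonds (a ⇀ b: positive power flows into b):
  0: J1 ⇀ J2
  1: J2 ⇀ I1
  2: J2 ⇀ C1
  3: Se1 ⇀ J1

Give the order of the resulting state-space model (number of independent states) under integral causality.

bond 3 →J1  (Se1: effort source, stroke at far end)
bond 0 →J2  (J1 effort already set via bond 3)
bond 1 →I1  (I1: I, integral causality)
bond 2 →J2  (J2 flow already set via bond 1)

2  (C1, I1 all integral)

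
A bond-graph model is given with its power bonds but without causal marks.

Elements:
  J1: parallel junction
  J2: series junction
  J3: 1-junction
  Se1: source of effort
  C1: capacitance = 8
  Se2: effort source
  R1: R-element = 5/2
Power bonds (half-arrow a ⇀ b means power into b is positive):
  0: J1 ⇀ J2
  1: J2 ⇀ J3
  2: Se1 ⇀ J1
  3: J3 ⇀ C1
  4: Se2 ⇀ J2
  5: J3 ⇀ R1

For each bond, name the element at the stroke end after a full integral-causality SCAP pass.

β0 |J2
β1 |J3
β2 |J1
β3 |J3
β4 |J2
β5 |R1

β2 →J1  (Se1 fixes effort; stroke away)
β4 →J2  (Se2: effort source, stroke at far end)
β0 →J2  (0-jn J1 has e-setter on 2)
β1 →J3  (J2 needs exactly one f-in)
β3 →J3  (prefer integral on C1)
β5 →R1  (only one flow-in slot at J3)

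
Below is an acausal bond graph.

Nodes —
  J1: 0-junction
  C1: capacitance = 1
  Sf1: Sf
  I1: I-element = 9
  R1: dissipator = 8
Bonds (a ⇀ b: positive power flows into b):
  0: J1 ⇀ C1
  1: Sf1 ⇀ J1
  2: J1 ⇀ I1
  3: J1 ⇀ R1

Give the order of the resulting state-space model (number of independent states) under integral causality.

2  (C1, I1 all integral)

bond 1 stroke→Sf1  (Sf1 (Sf) sets flow on bond)
bond 0 stroke→J1  (C1 integral (e out))
bond 2 stroke→I1  (common-e at J1 fixed by 0)
bond 3 stroke→R1  (0-jn J1 has e-setter on 0)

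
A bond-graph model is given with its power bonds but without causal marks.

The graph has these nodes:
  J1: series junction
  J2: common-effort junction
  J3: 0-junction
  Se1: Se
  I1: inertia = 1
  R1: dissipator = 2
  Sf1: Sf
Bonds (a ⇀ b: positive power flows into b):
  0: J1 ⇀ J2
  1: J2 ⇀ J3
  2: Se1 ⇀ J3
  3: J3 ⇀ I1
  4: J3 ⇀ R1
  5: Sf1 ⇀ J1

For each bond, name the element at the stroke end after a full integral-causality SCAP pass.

β0 stroke at J1
β1 stroke at J2
β2 stroke at J3
β3 stroke at I1
β4 stroke at R1
β5 stroke at Sf1

b2 stroke at J3  (Se1 (Se) sets effort on bond)
b5 stroke at Sf1  (Sf1: flow source, stroke at near end)
b0 stroke at J1  (1-jn J1 has f-setter on 5)
b1 stroke at J2  (J2: last free bond brings effort in)
b3 stroke at I1  (J3 effort already set via bond 2)
b4 stroke at R1  (common-e at J3 fixed by 2)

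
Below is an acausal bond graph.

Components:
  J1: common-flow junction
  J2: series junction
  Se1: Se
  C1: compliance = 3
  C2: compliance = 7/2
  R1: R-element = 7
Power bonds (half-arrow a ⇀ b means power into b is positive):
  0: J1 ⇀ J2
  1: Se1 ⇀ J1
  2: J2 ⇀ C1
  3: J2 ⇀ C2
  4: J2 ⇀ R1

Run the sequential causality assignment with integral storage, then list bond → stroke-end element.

bond 0 stroke→J2
bond 1 stroke→J1
bond 2 stroke→J2
bond 3 stroke→J2
bond 4 stroke→R1

β1 stroke at J1  (Se1 (Se) sets effort on bond)
β0 stroke at J2  (J1 needs exactly one f-in)
β2 stroke at J2  (C1: C, integral causality)
β3 stroke at J2  (C2 integral (e out))
β4 stroke at R1  (only one flow-in slot at J2)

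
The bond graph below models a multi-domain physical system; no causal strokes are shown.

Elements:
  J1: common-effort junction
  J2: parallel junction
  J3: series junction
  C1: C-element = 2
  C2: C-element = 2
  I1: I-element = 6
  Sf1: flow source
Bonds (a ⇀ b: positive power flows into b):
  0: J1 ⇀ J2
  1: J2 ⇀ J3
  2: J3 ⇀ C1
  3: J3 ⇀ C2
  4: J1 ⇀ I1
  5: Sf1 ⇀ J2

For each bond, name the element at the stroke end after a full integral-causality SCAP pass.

bond 5 |Sf1  (Sf1 (Sf) sets flow on bond)
bond 2 |J3  (C1: C, integral causality)
bond 3 |J3  (prefer integral on C2)
bond 1 |J2  (only one flow-in slot at J3)
bond 0 |J1  (0-jn J2 has e-setter on 1)
bond 4 |I1  (J1 effort already set via bond 0)

b0 |J1
b1 |J2
b2 |J3
b3 |J3
b4 |I1
b5 |Sf1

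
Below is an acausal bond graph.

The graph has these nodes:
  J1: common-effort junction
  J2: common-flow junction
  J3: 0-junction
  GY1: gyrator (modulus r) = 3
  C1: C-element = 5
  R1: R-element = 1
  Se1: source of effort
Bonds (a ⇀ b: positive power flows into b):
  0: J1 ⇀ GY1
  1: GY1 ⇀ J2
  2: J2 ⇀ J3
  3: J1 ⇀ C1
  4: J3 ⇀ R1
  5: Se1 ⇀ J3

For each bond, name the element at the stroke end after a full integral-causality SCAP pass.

β5 stroke→J3  (Se1 (Se) sets effort on bond)
β2 stroke→J2  (common-e at J3 fixed by 5)
β4 stroke→R1  (common-e at J3 fixed by 5)
β1 stroke→GY1  (J2: last free bond brings flow in)
β0 stroke→GY1  (GY1 both-in/both-out from 1)
β3 stroke→J1  (only one effort-in slot at J1)

β0 stroke at GY1
β1 stroke at GY1
β2 stroke at J2
β3 stroke at J1
β4 stroke at R1
β5 stroke at J3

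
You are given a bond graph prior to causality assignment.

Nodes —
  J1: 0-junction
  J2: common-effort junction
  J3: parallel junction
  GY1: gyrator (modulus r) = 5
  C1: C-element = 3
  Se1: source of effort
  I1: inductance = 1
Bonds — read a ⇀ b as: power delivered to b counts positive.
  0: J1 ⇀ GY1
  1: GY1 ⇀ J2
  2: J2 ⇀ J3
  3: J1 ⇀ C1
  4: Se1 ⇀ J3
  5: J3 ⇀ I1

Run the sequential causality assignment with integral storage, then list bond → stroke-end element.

bond 0 |GY1
bond 1 |GY1
bond 2 |J2
bond 3 |J1
bond 4 |J3
bond 5 |I1

β4 stroke at J3  (source Se1 imposes e)
β2 stroke at J2  (0-jn J3 has e-setter on 4)
β5 stroke at I1  (J3 effort already set via bond 4)
β1 stroke at GY1  (J2: bond 2 brought effort, rest push out)
β0 stroke at GY1  (GY1 both-in/both-out from 1)
β3 stroke at J1  (J1: last free bond brings effort in)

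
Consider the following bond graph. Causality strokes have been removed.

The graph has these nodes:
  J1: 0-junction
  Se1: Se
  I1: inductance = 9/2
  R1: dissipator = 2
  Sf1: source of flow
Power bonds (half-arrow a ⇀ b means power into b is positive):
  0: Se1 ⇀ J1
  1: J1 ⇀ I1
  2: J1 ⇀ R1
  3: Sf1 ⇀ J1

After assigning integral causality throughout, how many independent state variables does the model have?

β0 |J1  (source Se1 imposes e)
β3 |Sf1  (Sf1: flow source, stroke at near end)
β1 |I1  (J1: bond 0 brought effort, rest push out)
β2 |R1  (0-jn J1 has e-setter on 0)

1  (I1 all integral)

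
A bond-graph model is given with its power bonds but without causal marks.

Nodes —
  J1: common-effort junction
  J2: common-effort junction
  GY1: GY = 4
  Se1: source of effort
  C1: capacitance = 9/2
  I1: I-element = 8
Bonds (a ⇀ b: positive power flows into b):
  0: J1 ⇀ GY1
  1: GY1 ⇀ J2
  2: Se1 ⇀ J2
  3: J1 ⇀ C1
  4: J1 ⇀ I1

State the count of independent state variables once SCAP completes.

2  (C1, I1 all integral)

β2 |J2  (source Se1 imposes e)
β1 |GY1  (J2: bond 2 brought effort, rest push out)
β0 |GY1  (GY GY1: same side as bond 1)
β3 |J1  (C1 integral (e out))
β4 |I1  (0-jn J1 has e-setter on 3)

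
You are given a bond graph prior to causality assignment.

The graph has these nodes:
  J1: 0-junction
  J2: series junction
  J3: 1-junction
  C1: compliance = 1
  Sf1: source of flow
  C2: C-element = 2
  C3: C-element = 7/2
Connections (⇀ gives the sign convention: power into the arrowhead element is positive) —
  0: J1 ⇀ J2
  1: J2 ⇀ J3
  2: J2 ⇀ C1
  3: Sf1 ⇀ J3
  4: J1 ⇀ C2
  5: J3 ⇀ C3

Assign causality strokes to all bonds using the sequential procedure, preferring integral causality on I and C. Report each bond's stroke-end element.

#3 →Sf1  (source Sf1 imposes f)
#1 →J3  (common-f at J3 fixed by 3)
#5 →J3  (1-jn J3 has f-setter on 3)
#0 →J2  (1-jn J2 has f-setter on 1)
#2 →J2  (J2: bond 1 brought flow, rest push out)
#4 →J1  (J1 needs exactly one e-in)

#0 stroke→J2
#1 stroke→J3
#2 stroke→J2
#3 stroke→Sf1
#4 stroke→J1
#5 stroke→J3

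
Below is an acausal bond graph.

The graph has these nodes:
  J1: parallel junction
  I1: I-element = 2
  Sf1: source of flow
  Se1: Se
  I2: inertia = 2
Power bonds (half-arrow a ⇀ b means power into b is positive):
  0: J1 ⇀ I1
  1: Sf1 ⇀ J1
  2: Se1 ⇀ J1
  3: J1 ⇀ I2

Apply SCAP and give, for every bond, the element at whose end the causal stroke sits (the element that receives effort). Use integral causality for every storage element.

b1 →Sf1  (Sf1 fixes flow; stroke at Sf1)
b2 →J1  (Se1 (Se) sets effort on bond)
b0 →I1  (0-jn J1 has e-setter on 2)
b3 →I2  (common-e at J1 fixed by 2)

β0 stroke→I1
β1 stroke→Sf1
β2 stroke→J1
β3 stroke→I2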